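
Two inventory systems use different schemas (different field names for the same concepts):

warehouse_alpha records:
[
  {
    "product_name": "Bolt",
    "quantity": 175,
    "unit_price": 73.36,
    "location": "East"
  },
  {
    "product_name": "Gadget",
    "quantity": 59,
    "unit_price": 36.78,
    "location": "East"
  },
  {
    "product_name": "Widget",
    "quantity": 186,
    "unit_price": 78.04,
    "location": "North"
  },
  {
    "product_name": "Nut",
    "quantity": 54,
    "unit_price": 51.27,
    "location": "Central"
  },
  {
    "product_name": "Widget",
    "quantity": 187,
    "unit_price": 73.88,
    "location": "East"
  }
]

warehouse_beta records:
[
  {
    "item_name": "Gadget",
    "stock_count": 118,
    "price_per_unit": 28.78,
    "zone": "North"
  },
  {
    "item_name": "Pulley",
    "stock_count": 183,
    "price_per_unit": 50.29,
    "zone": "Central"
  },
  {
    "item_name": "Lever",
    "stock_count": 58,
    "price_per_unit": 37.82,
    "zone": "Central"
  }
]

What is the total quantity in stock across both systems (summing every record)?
1020

To reconcile these schemas, identify the field holding the quantity in stock in each system:
1. In warehouse_alpha it is "quantity"
2. In warehouse_beta it is "stock_count"

From warehouse_alpha: 175 + 59 + 186 + 54 + 187 = 661
From warehouse_beta: 118 + 183 + 58 = 359

Total: 661 + 359 = 1020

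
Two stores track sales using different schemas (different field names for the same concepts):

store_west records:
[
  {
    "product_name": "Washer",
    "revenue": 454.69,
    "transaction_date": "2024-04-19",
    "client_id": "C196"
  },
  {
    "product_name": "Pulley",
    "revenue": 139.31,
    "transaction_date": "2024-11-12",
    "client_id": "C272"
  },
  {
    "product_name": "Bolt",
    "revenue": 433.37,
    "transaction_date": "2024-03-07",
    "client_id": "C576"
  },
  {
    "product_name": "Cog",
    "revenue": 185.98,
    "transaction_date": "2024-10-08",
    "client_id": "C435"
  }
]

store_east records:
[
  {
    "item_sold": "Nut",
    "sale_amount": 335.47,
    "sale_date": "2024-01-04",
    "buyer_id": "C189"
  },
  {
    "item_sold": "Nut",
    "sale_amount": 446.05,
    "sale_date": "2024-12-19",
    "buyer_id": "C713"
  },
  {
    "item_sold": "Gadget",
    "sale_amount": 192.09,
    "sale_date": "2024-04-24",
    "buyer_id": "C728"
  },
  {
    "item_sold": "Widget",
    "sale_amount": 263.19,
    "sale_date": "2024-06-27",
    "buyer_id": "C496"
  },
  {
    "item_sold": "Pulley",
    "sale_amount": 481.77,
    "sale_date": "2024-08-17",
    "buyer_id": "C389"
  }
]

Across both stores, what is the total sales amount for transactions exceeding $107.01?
2931.92

Schema mapping: "revenue" (store_west) = "sale_amount" (store_east) = sale amount

Sum of sales > $107.01 in store_west: 1213.35
Sum of sales > $107.01 in store_east: 1718.57

Total: 1213.35 + 1718.57 = 2931.92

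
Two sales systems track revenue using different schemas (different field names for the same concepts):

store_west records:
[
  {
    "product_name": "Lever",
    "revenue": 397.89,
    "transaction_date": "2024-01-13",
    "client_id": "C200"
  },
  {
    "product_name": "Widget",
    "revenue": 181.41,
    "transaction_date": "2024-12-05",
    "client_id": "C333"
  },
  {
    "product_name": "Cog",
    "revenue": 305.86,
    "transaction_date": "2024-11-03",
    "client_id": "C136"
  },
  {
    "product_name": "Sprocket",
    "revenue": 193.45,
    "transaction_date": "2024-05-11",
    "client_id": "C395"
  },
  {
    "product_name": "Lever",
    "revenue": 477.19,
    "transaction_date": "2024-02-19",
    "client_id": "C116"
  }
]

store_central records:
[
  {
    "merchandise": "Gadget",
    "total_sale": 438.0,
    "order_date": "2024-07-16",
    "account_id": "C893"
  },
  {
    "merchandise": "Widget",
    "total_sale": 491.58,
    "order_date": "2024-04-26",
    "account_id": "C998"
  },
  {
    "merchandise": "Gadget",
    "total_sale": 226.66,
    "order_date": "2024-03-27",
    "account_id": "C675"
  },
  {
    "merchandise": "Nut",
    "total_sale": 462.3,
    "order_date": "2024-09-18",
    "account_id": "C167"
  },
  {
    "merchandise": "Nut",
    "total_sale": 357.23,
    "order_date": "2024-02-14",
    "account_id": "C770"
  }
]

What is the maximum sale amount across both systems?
491.58

Reconcile: "revenue" (store_west) = "total_sale" (store_central) = sale amount

Maximum in store_west: 477.19
Maximum in store_central: 491.58

Overall maximum: max(477.19, 491.58) = 491.58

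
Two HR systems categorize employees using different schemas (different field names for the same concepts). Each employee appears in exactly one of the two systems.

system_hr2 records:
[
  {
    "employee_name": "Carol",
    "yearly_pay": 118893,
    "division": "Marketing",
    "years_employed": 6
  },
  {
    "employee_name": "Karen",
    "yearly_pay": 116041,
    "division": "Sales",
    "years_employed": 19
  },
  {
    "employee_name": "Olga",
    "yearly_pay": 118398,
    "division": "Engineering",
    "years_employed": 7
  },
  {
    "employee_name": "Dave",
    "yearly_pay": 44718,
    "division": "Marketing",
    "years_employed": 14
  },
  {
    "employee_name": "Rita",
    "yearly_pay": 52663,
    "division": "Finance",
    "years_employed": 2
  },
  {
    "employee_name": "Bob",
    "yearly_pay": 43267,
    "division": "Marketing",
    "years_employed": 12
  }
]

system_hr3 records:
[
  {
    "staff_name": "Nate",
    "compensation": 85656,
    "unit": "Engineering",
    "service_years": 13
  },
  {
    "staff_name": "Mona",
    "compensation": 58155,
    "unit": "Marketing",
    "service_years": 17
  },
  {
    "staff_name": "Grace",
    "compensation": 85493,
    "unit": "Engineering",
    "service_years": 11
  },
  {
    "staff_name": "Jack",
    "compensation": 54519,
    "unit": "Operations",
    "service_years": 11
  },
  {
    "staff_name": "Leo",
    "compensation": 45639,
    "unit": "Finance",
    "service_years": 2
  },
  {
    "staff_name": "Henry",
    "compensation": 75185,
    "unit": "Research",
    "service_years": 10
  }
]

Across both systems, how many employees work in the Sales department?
1

Schema mapping: "division" (system_hr2) = "unit" (system_hr3) = department

Sales employees in system_hr2: 1
Sales employees in system_hr3: 0

Total in Sales: 1 + 0 = 1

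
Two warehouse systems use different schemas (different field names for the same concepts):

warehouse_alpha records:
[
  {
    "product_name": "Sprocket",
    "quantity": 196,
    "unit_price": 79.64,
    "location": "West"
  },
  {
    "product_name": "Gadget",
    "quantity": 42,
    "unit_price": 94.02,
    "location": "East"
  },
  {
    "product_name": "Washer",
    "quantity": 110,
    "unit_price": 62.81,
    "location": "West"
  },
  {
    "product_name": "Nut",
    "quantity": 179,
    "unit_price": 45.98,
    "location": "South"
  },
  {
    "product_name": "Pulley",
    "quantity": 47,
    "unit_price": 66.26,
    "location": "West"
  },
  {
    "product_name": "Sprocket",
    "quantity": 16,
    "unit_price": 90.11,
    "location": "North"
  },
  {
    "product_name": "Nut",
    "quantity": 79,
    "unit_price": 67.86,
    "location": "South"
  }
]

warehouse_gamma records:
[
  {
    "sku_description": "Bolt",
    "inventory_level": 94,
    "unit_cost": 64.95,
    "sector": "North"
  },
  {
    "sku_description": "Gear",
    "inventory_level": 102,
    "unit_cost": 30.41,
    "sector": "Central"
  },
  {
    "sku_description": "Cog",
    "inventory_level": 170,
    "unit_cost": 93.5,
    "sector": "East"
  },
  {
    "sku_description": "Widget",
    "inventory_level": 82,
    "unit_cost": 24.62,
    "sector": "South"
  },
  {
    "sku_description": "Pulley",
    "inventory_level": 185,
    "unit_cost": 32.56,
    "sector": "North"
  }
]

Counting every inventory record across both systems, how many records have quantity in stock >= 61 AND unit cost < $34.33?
3

Schema mappings:
- "quantity" (warehouse_alpha) = "inventory_level" (warehouse_gamma) = quantity
- "unit_price" (warehouse_alpha) = "unit_cost" (warehouse_gamma) = unit cost

Records meeting both conditions in warehouse_alpha: 0
Records meeting both conditions in warehouse_gamma: 3

Total: 0 + 3 = 3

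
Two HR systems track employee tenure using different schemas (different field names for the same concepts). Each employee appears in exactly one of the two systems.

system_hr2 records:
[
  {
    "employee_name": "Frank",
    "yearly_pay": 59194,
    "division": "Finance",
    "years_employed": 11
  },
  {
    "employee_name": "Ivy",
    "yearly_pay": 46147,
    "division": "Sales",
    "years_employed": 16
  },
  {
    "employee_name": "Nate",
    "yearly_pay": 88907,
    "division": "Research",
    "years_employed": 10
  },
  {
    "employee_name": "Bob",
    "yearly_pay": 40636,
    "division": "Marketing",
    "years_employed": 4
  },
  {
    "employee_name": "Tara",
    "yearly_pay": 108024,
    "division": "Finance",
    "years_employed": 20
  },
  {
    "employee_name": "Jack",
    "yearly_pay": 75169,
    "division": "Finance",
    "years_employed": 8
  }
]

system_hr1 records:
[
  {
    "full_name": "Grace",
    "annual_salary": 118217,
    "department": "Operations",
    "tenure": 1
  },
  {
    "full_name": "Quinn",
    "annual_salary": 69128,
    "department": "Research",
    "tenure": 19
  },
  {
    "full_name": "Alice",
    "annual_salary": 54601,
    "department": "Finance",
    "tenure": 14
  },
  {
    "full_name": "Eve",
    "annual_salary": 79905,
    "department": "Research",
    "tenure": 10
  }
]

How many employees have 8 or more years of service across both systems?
8

Reconcile schemas: "years_employed" (system_hr2) = "tenure" (system_hr1) = years of service

From system_hr2: 5 employees with >= 8 years
From system_hr1: 3 employees with >= 8 years

Total: 5 + 3 = 8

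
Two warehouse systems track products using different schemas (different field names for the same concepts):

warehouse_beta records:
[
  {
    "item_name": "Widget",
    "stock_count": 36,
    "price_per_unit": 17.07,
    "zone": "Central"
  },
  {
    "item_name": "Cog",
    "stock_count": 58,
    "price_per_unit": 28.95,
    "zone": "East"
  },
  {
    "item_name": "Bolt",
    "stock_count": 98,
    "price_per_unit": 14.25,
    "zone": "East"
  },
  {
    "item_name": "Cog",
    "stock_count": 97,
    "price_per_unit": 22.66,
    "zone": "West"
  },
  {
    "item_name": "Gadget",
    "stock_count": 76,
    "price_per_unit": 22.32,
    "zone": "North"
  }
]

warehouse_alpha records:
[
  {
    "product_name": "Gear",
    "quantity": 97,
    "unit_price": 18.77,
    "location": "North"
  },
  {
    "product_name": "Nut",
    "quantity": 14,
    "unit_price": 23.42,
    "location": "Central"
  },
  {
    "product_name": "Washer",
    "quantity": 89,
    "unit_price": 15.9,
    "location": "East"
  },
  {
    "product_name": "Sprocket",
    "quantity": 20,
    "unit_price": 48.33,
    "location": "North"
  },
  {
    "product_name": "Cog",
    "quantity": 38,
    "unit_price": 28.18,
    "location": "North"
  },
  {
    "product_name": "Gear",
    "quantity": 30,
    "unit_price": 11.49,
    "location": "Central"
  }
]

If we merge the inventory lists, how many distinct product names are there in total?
8

Schema mapping: "item_name" (warehouse_beta) = "product_name" (warehouse_alpha) = product name

Products in warehouse_beta: ['Bolt', 'Cog', 'Gadget', 'Widget']
Products in warehouse_alpha: ['Cog', 'Gear', 'Nut', 'Sprocket', 'Washer']

Union (unique products): ['Bolt', 'Cog', 'Gadget', 'Gear', 'Nut', 'Sprocket', 'Washer', 'Widget']
Count: 8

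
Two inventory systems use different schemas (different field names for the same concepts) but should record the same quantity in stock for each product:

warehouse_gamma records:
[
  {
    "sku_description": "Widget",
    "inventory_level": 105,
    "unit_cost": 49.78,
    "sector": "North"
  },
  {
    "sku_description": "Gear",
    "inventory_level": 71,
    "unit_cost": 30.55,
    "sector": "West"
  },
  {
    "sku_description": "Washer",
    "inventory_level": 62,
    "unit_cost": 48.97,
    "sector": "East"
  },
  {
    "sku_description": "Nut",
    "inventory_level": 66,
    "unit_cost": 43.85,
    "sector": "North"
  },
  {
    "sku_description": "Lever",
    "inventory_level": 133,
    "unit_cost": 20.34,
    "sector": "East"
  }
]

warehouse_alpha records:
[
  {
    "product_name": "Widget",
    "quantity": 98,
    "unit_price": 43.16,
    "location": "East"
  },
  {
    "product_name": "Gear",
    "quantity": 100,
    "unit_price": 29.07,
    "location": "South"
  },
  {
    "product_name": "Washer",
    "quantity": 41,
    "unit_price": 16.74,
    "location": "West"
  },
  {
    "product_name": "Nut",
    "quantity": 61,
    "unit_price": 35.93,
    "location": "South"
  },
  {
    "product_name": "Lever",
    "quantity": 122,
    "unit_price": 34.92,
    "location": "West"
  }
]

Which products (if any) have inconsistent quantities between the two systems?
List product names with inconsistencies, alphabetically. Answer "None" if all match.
Gear, Lever, Nut, Washer, Widget

Schema mappings:
- "sku_description" (warehouse_gamma) = "product_name" (warehouse_alpha) = product name
- "inventory_level" (warehouse_gamma) = "quantity" (warehouse_alpha) = quantity

Comparison:
  Widget: 105 vs 98 - MISMATCH
  Gear: 71 vs 100 - MISMATCH
  Washer: 62 vs 41 - MISMATCH
  Nut: 66 vs 61 - MISMATCH
  Lever: 133 vs 122 - MISMATCH

Products with inconsistencies: Gear, Lever, Nut, Washer, Widget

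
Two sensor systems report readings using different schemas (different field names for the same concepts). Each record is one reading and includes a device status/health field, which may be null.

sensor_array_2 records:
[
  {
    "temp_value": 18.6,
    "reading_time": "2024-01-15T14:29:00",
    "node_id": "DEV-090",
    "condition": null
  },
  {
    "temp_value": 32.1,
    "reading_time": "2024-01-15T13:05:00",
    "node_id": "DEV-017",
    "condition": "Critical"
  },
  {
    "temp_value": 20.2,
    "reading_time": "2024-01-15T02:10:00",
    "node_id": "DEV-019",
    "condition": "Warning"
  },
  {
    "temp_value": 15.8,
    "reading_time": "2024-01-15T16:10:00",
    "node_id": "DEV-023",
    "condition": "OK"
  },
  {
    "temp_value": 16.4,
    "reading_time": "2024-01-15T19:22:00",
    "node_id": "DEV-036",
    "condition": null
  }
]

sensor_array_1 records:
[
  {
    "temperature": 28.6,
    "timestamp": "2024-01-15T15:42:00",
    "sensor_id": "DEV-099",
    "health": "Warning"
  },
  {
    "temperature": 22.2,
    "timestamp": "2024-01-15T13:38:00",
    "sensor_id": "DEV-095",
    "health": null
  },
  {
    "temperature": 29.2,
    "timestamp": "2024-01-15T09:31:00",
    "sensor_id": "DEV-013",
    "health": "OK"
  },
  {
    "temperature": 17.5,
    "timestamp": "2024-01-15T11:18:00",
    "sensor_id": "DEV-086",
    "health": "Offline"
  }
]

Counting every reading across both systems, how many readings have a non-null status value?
6

Schema mapping: "condition" (sensor_array_2) = "health" (sensor_array_1) = status

Non-null in sensor_array_2: 3
Non-null in sensor_array_1: 3

Total non-null: 3 + 3 = 6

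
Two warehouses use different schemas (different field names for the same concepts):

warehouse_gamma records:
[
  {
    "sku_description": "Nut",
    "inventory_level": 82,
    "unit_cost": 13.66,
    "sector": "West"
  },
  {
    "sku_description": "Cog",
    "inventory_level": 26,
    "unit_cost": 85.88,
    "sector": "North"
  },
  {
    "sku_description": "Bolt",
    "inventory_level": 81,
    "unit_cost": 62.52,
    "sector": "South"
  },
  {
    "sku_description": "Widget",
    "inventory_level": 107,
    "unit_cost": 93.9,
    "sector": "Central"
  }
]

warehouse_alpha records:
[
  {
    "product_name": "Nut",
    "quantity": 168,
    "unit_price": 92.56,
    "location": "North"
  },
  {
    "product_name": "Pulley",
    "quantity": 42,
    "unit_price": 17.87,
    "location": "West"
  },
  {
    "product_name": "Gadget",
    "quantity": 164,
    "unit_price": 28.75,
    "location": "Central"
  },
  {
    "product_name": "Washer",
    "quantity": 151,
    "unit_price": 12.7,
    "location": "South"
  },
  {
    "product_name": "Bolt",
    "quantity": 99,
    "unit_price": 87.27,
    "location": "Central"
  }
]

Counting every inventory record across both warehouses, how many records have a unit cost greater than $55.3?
5

Schema mapping: "unit_cost" (warehouse_gamma) = "unit_price" (warehouse_alpha) = unit cost

Records > $55.3 in warehouse_gamma: 3
Records > $55.3 in warehouse_alpha: 2

Total count: 3 + 2 = 5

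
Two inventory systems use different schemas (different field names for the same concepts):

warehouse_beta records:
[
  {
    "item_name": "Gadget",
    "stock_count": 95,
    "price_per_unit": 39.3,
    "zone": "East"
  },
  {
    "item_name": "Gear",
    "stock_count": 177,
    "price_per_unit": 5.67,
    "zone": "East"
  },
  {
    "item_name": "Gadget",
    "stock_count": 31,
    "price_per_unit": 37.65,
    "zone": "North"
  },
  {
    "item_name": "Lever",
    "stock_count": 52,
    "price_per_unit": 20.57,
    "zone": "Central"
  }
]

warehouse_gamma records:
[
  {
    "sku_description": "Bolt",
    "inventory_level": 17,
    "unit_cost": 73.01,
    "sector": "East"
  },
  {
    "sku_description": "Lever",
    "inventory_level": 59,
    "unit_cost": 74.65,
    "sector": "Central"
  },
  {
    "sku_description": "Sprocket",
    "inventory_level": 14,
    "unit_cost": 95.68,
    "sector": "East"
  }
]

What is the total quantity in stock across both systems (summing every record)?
445

To reconcile these schemas, identify the field holding the quantity in stock in each system:
1. In warehouse_beta it is "stock_count"
2. In warehouse_gamma it is "inventory_level"

From warehouse_beta: 95 + 177 + 31 + 52 = 355
From warehouse_gamma: 17 + 59 + 14 = 90

Total: 355 + 90 = 445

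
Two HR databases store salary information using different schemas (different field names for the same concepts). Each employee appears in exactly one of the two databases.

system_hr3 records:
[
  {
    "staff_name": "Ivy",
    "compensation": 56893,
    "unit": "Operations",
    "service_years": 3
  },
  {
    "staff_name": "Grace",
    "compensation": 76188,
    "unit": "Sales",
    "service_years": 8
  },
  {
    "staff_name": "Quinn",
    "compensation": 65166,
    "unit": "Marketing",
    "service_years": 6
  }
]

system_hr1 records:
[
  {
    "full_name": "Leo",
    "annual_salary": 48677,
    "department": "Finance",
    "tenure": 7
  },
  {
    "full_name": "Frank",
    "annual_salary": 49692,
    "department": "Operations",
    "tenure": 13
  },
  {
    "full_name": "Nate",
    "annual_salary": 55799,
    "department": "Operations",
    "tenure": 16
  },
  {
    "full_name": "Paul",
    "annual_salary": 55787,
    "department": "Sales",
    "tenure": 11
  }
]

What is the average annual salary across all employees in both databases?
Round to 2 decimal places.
58314.57

Schema mapping: "compensation" (system_hr3) = "annual_salary" (system_hr1) = annual salary

All salaries: [56893, 76188, 65166, 48677, 49692, 55799, 55787]
Sum: 408202
Count: 7
Average: 408202 / 7 = 58314.57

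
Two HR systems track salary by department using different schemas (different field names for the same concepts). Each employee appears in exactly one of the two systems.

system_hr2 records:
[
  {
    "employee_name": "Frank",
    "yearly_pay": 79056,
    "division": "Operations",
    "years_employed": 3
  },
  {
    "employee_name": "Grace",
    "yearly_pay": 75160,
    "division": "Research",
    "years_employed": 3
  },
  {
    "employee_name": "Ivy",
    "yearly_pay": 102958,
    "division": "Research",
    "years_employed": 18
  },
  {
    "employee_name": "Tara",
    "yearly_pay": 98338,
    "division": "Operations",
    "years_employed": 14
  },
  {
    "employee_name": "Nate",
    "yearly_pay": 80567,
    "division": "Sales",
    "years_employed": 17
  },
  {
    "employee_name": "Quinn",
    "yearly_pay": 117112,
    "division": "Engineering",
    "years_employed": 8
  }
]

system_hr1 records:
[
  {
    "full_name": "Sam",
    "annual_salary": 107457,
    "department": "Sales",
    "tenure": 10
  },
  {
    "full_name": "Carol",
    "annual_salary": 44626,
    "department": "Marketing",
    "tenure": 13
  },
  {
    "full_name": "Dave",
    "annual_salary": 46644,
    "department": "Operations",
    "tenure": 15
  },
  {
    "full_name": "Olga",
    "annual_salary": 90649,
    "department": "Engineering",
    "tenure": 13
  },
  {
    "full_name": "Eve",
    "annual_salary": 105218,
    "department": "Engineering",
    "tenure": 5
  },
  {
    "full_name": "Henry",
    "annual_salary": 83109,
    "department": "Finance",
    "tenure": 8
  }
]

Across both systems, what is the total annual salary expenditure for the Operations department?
224038

Schema mappings:
- "division" (system_hr2) = "department" (system_hr1) = department
- "yearly_pay" (system_hr2) = "annual_salary" (system_hr1) = salary

Operations salaries from system_hr2: 177394
Operations salaries from system_hr1: 46644

Total: 177394 + 46644 = 224038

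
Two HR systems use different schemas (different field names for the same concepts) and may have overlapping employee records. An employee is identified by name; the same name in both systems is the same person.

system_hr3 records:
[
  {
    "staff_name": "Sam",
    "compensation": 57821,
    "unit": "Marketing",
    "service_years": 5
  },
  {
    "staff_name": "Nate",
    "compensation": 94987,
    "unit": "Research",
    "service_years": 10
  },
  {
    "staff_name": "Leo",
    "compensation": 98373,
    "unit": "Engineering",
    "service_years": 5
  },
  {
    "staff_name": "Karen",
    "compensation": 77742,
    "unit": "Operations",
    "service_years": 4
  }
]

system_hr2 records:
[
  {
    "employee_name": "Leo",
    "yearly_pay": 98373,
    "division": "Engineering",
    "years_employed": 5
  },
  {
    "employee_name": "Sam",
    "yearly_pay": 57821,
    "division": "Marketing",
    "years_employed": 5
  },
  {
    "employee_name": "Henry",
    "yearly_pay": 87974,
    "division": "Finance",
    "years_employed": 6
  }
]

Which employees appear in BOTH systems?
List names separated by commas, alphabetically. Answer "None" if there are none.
Leo, Sam

Schema mapping: "staff_name" (system_hr3) = "employee_name" (system_hr2) = employee name

Names in system_hr3: ['Karen', 'Leo', 'Nate', 'Sam']
Names in system_hr2: ['Henry', 'Leo', 'Sam']

Intersection: ['Leo', 'Sam']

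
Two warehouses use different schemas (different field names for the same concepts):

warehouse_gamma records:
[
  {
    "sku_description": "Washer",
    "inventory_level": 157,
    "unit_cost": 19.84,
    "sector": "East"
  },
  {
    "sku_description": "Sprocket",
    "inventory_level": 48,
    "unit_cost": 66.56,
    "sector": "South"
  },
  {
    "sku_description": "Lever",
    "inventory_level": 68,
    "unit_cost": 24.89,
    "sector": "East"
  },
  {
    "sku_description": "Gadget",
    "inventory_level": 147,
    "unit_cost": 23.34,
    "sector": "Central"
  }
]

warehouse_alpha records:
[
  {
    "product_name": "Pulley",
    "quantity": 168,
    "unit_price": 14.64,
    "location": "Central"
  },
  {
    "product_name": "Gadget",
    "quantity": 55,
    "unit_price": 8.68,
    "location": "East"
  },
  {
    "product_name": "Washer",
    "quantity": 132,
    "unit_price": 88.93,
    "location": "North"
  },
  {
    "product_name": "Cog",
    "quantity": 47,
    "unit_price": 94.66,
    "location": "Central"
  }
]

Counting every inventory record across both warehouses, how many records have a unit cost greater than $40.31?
3

Schema mapping: "unit_cost" (warehouse_gamma) = "unit_price" (warehouse_alpha) = unit cost

Records > $40.31 in warehouse_gamma: 1
Records > $40.31 in warehouse_alpha: 2

Total count: 1 + 2 = 3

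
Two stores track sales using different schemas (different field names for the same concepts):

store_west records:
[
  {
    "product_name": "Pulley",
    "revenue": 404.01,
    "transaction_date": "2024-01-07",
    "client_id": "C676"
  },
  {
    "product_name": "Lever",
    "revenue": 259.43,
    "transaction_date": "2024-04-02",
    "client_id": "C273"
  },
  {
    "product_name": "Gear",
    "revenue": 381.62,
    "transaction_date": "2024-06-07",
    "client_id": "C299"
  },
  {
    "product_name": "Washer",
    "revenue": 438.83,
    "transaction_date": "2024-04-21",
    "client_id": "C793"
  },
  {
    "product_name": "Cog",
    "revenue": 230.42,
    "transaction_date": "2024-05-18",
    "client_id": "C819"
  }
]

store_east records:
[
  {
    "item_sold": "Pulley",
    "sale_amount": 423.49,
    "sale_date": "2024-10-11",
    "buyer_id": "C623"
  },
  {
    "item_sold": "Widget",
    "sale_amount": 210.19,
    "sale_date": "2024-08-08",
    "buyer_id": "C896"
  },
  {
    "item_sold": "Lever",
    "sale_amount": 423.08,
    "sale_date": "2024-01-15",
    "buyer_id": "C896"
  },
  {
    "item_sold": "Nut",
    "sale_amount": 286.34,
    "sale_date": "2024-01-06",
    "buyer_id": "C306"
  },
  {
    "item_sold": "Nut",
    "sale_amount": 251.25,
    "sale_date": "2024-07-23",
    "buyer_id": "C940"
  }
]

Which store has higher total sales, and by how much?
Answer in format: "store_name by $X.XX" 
store_west by $119.96

Schema mapping: "revenue" (store_west) = "sale_amount" (store_east) = sale amount

Total for store_west: 1714.31
Total for store_east: 1594.35

Difference: |1714.31 - 1594.35| = 119.96
store_west has higher sales by $119.96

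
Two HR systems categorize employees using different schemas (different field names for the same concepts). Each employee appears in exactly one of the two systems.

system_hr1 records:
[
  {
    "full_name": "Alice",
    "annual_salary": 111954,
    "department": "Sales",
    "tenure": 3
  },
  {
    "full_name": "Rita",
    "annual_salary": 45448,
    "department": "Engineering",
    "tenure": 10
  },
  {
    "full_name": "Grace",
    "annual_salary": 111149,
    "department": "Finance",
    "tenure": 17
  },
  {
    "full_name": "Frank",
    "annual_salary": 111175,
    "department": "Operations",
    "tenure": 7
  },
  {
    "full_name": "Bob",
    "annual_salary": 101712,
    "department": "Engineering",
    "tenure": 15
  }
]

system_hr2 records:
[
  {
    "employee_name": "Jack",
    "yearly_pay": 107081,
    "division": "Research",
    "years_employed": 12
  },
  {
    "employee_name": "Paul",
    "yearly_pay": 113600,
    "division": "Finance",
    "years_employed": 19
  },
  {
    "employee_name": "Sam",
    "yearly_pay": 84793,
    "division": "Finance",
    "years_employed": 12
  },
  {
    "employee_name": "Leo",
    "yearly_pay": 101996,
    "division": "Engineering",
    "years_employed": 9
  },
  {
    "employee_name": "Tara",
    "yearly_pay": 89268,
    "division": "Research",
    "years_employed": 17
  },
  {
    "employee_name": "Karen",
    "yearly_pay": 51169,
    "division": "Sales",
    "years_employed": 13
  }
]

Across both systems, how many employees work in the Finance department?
3

Schema mapping: "department" (system_hr1) = "division" (system_hr2) = department

Finance employees in system_hr1: 1
Finance employees in system_hr2: 2

Total in Finance: 1 + 2 = 3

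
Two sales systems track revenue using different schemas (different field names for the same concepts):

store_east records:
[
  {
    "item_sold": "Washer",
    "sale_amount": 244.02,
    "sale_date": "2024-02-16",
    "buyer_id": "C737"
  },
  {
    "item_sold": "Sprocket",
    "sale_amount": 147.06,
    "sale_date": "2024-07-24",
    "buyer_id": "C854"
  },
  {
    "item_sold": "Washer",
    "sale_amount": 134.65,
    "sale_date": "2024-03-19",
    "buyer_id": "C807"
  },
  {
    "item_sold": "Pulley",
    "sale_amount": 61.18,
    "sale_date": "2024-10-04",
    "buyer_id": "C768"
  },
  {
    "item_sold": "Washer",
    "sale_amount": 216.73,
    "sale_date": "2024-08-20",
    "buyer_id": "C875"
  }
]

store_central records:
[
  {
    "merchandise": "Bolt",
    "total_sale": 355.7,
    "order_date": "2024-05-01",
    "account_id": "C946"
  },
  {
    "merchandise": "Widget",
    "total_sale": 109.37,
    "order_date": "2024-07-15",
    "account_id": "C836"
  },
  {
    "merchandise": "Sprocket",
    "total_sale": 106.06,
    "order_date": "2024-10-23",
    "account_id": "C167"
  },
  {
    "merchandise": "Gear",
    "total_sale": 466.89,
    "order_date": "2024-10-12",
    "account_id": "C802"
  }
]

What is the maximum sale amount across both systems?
466.89

Reconcile: "sale_amount" (store_east) = "total_sale" (store_central) = sale amount

Maximum in store_east: 244.02
Maximum in store_central: 466.89

Overall maximum: max(244.02, 466.89) = 466.89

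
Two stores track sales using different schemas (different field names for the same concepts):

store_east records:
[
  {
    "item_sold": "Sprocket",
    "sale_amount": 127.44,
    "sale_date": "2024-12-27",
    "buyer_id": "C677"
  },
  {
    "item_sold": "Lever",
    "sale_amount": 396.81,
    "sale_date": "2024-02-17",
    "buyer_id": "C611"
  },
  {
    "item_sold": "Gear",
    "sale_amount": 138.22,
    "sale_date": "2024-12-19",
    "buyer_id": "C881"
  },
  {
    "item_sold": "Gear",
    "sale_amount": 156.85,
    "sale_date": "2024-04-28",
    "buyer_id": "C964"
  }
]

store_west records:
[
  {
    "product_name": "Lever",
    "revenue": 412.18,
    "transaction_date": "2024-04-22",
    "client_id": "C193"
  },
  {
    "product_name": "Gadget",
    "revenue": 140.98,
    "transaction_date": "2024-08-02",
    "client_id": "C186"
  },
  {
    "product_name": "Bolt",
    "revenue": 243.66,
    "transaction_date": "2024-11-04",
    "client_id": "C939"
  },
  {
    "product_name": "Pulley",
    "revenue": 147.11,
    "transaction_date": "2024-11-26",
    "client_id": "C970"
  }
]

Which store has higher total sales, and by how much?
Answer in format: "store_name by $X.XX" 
store_west by $124.61

Schema mapping: "sale_amount" (store_east) = "revenue" (store_west) = sale amount

Total for store_east: 819.32
Total for store_west: 943.93

Difference: |819.32 - 943.93| = 124.61
store_west has higher sales by $124.61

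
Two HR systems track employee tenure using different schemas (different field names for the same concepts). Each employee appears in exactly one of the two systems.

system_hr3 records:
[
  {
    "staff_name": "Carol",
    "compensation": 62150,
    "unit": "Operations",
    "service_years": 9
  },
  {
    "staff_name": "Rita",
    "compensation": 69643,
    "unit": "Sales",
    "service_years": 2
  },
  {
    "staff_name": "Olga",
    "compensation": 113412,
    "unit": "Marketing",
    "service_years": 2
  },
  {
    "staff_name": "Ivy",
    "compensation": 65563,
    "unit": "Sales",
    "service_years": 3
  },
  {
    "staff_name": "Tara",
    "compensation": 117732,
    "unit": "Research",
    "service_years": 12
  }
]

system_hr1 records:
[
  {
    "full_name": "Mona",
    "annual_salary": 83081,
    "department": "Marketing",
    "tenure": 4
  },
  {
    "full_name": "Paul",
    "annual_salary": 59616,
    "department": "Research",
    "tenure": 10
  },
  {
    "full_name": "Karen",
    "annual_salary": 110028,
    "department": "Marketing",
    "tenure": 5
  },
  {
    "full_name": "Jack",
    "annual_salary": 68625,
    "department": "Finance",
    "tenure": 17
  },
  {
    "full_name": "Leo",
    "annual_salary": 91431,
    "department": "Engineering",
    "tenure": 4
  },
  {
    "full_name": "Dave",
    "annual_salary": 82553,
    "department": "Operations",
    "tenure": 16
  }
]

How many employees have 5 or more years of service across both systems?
6

Reconcile schemas: "service_years" (system_hr3) = "tenure" (system_hr1) = years of service

From system_hr3: 2 employees with >= 5 years
From system_hr1: 4 employees with >= 5 years

Total: 2 + 4 = 6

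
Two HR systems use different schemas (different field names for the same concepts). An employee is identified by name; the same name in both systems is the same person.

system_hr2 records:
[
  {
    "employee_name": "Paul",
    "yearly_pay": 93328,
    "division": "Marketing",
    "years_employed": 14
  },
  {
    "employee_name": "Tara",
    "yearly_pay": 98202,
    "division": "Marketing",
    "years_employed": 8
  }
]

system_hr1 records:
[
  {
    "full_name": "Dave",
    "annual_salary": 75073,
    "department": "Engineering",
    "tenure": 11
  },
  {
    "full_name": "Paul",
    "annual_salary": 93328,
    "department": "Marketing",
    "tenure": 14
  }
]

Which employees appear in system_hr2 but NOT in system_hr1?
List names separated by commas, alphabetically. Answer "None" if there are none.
Tara

Schema mapping: "employee_name" (system_hr2) = "full_name" (system_hr1) = employee name

Names in system_hr2: ['Paul', 'Tara']
Names in system_hr1: ['Dave', 'Paul']

In system_hr2 but not system_hr1: ['Tara']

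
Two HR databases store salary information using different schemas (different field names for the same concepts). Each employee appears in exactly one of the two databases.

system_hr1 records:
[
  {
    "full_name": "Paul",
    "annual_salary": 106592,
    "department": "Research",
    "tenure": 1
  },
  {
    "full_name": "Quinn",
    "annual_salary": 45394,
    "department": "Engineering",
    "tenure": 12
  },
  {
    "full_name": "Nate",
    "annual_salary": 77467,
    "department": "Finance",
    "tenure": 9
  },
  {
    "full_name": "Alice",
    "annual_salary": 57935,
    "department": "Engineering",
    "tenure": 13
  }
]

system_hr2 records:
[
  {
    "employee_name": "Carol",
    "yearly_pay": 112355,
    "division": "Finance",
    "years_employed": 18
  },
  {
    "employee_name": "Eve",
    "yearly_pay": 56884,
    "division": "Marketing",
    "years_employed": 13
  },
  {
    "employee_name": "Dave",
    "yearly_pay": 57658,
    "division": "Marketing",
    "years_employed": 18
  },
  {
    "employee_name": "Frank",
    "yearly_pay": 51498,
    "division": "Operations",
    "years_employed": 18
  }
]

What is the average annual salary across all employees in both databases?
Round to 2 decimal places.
70722.88

Schema mapping: "annual_salary" (system_hr1) = "yearly_pay" (system_hr2) = annual salary

All salaries: [106592, 45394, 77467, 57935, 112355, 56884, 57658, 51498]
Sum: 565783
Count: 8
Average: 565783 / 8 = 70722.88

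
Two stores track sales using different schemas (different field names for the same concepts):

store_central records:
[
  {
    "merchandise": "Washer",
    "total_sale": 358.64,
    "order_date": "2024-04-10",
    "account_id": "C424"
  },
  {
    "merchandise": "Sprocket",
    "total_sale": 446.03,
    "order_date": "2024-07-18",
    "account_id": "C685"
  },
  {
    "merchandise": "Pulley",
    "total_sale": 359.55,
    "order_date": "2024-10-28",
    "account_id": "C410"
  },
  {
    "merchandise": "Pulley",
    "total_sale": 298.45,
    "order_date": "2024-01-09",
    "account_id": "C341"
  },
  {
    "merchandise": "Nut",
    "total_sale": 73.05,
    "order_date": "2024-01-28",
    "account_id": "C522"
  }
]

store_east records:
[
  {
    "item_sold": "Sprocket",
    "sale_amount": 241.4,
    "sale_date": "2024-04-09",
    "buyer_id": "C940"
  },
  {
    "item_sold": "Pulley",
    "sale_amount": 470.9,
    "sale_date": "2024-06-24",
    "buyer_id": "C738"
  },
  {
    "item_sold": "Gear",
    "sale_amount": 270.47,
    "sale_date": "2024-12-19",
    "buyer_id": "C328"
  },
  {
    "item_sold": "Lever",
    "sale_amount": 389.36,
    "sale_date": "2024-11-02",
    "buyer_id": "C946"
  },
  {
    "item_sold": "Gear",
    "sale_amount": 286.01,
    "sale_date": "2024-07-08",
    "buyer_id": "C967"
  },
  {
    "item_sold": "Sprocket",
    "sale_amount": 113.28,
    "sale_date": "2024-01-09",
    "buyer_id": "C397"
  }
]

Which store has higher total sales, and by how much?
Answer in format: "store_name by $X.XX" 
store_east by $235.70

Schema mapping: "total_sale" (store_central) = "sale_amount" (store_east) = sale amount

Total for store_central: 1535.72
Total for store_east: 1771.42

Difference: |1535.72 - 1771.42| = 235.70
store_east has higher sales by $235.70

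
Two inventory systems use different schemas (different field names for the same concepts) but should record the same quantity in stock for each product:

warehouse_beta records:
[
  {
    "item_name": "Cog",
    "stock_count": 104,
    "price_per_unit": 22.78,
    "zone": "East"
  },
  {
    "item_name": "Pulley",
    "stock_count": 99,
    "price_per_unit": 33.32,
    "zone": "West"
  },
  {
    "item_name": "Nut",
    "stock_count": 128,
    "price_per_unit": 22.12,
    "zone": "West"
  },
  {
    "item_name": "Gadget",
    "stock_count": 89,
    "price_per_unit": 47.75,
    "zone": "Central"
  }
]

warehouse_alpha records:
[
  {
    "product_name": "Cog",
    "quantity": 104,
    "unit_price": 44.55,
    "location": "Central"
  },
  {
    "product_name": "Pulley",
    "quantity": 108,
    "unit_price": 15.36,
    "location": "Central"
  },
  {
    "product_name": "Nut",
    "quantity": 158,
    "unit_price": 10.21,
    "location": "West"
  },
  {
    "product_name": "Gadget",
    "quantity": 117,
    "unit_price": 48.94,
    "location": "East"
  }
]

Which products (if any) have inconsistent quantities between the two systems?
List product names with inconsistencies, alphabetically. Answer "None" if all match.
Gadget, Nut, Pulley

Schema mappings:
- "item_name" (warehouse_beta) = "product_name" (warehouse_alpha) = product name
- "stock_count" (warehouse_beta) = "quantity" (warehouse_alpha) = quantity

Comparison:
  Cog: 104 vs 104 - MATCH
  Pulley: 99 vs 108 - MISMATCH
  Nut: 128 vs 158 - MISMATCH
  Gadget: 89 vs 117 - MISMATCH

Products with inconsistencies: Gadget, Nut, Pulley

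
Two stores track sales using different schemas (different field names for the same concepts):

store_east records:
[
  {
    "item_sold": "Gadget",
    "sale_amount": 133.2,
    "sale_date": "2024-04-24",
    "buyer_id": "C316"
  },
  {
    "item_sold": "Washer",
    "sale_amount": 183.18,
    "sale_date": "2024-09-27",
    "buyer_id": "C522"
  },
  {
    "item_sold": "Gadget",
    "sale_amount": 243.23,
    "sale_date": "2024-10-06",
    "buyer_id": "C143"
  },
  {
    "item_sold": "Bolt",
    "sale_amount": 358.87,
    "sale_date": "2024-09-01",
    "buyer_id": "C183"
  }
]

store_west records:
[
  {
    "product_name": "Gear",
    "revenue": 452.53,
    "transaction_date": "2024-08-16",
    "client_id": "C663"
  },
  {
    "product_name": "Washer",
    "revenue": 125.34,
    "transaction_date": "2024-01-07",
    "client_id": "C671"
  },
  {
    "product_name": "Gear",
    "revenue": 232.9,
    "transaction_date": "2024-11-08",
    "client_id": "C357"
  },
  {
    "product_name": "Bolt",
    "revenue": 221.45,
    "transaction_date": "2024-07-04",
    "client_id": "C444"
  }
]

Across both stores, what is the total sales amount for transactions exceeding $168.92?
1692.16

Schema mapping: "sale_amount" (store_east) = "revenue" (store_west) = sale amount

Sum of sales > $168.92 in store_east: 785.28
Sum of sales > $168.92 in store_west: 906.88

Total: 785.28 + 906.88 = 1692.16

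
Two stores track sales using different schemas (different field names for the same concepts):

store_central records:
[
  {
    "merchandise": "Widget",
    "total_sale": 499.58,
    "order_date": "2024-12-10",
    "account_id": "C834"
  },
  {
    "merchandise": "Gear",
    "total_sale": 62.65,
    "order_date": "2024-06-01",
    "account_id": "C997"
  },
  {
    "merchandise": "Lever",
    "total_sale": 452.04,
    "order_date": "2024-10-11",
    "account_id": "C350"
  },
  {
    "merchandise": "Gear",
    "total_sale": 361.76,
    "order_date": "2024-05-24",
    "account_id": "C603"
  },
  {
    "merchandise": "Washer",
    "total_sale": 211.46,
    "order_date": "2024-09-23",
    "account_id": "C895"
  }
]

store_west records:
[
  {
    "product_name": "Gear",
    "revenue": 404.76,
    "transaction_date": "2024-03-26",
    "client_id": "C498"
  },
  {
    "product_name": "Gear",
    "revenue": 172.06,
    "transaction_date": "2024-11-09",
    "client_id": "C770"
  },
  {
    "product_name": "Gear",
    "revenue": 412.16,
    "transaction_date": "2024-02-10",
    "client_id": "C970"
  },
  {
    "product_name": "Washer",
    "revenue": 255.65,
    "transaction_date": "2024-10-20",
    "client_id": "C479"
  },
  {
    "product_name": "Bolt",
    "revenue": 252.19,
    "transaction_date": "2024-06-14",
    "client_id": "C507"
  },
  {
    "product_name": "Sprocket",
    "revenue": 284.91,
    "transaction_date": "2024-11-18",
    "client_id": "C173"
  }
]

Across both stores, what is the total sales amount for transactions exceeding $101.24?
3306.57

Schema mapping: "total_sale" (store_central) = "revenue" (store_west) = sale amount

Sum of sales > $101.24 in store_central: 1524.84
Sum of sales > $101.24 in store_west: 1781.73

Total: 1524.84 + 1781.73 = 3306.57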